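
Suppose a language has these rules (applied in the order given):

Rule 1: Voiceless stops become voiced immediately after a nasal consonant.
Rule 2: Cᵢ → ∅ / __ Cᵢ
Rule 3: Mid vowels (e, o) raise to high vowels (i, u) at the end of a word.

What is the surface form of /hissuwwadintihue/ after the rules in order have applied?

hisuwadindihui

Rule 1 (post-nasal voicing): /t/ is a voiceless stop immediately after the nasal /n/, so it voices to [d]. /hissuwwadintihue/ → hissuwwadindihue.
Rule 2 (degemination): /ss/ is a geminate; the first /s/ deletes. /ww/ is a geminate; the first /w/ deletes. /hissuwwadindihue/ → hisuwadindihue.
Rule 3 (final vowel raising): /e/ is a mid vowel in word-final position, so it raises to [i]. /hisuwadindihue/ → hisuwadindihui.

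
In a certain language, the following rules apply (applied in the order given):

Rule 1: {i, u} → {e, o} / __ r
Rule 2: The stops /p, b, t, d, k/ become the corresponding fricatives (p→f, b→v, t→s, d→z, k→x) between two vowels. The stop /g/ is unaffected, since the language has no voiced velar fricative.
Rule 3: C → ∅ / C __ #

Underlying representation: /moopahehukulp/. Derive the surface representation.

moofahehuxul

Rule 1 (pre-rhotic lowering): no segment meets the environment; /moopahehukulp/ is unchanged.
Rule 2 (intervocalic spirantization): /p/ is a stop between vowels /o/ and /a/, so it spirantizes to the fricative [f]. /k/ is a stop between vowels /u/ and /u/, so it spirantizes to the fricative [x]. /moopahehukulp/ → moofahehuxulp.
Rule 3 (final cluster simplification): /p/ is the second consonant of a word-final cluster /lp/, so it deletes. /moofahehuxulp/ → moofahehuxul.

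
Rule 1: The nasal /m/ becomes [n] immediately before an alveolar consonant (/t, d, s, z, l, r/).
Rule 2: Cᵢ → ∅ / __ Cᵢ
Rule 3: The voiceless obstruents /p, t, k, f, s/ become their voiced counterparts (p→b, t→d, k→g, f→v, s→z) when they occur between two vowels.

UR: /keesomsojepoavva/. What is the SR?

keezonsojeboava

Rule 1 (nasal place assimilation): /m/ precedes the alveolar consonant /s/, so it assimilates in place to [n]. /keesomsojepoavva/ → keesonsojepoavva.
Rule 2 (degemination): /vv/ is a geminate; the first /v/ deletes. /keesonsojepoavva/ → keesonsojepoava.
Rule 3 (intervocalic voicing): /s/ is a voiceless obstruent between vowels /e/ and /o/, so it voices to [z]. /p/ is a voiceless obstruent between vowels /e/ and /o/, so it voices to [b]. /keesonsojepoava/ → keezonsojeboava.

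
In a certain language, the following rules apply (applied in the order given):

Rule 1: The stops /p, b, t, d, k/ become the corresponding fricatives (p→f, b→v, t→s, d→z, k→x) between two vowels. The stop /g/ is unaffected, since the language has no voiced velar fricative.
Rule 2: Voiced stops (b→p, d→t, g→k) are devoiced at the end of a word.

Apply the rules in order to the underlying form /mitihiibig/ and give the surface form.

misihiivik

Rule 1 (intervocalic spirantization): /t/ is a stop between vowels /i/ and /i/, so it spirantizes to the fricative [s]. /b/ is a stop between vowels /i/ and /i/, so it spirantizes to the fricative [v]. /mitihiibig/ → misihiivig.
Rule 2 (final devoicing): /g/ is a voiced stop in word-final position, so it devoices to [k]. /misihiivig/ → misihiivik.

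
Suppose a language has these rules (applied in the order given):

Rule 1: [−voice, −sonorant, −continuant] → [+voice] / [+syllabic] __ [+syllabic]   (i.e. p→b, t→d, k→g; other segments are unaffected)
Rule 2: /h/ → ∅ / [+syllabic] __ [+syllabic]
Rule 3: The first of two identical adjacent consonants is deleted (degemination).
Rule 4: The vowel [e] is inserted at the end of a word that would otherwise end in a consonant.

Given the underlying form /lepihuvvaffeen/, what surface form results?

lebiuvafeene

Rule 1 (intervocalic voicing): /p/ is a voiceless stop between vowels /e/ and /i/, so it voices to [b]. /lepihuvvaffeen/ → lebihuvvaffeen.
Rule 2 (intervocalic h-deletion): /h/ occurs between vowels /i/ and /u/, so it deletes. /lebihuvvaffeen/ → lebiuvvaffeen.
Rule 3 (degemination): /vv/ is a geminate; the first /v/ deletes. /ff/ is a geminate; the first /f/ deletes. /lebiuvvaffeen/ → lebiuvafeen.
Rule 4 (final e-epenthesis): the form ends in the consonant /n/, so [e] is inserted word-finally. /lebiuvafeen/ → lebiuvafeene.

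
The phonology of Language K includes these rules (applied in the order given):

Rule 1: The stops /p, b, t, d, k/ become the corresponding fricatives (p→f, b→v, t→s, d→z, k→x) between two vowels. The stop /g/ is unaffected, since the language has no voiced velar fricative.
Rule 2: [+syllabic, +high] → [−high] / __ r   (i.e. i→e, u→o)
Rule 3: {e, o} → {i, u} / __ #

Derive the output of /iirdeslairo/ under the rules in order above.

ierdeslaeru

Rule 1 (intervocalic spirantization): no segment meets the environment; /iirdeslairo/ is unchanged.
Rule 2 (pre-rhotic lowering): /i/ is a high vowel immediately before /r/, so it lowers to [e]. /i/ is a high vowel immediately before /r/, so it lowers to [e]. /iirdeslairo/ → ierdeslaero.
Rule 3 (final vowel raising): /o/ is a mid vowel in word-final position, so it raises to [u]. /ierdeslaero/ → ierdeslaeru.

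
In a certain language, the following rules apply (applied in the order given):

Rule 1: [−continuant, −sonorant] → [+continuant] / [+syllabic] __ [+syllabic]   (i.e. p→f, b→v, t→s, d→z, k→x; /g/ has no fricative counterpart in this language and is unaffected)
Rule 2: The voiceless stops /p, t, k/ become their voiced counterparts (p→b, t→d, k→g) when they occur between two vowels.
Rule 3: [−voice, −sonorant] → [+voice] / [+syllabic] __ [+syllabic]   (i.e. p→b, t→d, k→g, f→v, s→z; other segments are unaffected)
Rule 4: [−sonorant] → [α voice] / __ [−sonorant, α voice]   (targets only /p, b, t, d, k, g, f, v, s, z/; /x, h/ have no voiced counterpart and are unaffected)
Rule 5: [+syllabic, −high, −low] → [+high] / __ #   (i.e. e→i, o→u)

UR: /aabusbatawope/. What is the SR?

Rule 1 (intervocalic spirantization): /b/ is a stop between vowels /a/ and /u/, so it spirantizes to the fricative [v]. /t/ is a stop between vowels /a/ and /a/, so it spirantizes to the fricative [s]. /p/ is a stop between vowels /o/ and /e/, so it spirantizes to the fricative [f]. /aabusbatawope/ → aavusbasawofe.
Rule 2 (intervocalic voicing): no segment meets the environment; /aavusbasawofe/ is unchanged.
Rule 3 (intervocalic voicing): /s/ is a voiceless obstruent between vowels /a/ and /a/, so it voices to [z]. /f/ is a voiceless obstruent between vowels /o/ and /e/, so it voices to [v]. /aavusbasawofe/ → aavusbazawove.
Rule 4 (regressive voicing assimilation): /s/ precedes the voiced obstruent /b/, so it voices to [z] by assimilation. /aavusbazawove/ → aavuzbazawove.
Rule 5 (final vowel raising): /e/ is a mid vowel in word-final position, so it raises to [i]. /aavuzbazawove/ → aavuzbazawovi.

aavuzbazawovi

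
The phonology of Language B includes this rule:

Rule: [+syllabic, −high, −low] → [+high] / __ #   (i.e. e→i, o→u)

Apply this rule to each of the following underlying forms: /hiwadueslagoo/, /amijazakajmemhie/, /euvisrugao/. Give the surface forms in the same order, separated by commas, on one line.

/hiwadueslagoo/: /o/ is a mid vowel in word-final position, so it raises to [u]. → [hiwadueslagou].
/amijazakajmemhie/: /e/ is a mid vowel in word-final position, so it raises to [i]. → [amijazakajmemhii].
/euvisrugao/: /o/ is a mid vowel in word-final position, so it raises to [u]. → [euvisrugau].

hiwadueslagou, amijazakajmemhii, euvisrugau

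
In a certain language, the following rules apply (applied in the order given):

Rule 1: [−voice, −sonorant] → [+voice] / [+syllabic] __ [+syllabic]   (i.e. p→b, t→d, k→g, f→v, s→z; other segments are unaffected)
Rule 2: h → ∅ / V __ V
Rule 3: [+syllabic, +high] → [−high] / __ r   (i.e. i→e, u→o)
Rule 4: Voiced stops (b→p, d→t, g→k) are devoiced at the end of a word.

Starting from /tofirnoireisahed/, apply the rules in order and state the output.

tovernoereizaet

Rule 1 (intervocalic voicing): /f/ is a voiceless obstruent between vowels /o/ and /i/, so it voices to [v]. /s/ is a voiceless obstruent between vowels /i/ and /a/, so it voices to [z]. /tofirnoireisahed/ → tovirnoireizahed.
Rule 2 (intervocalic h-deletion): /h/ occurs between vowels /a/ and /e/, so it deletes. /tovirnoireizahed/ → tovirnoireizaed.
Rule 3 (pre-rhotic lowering): /i/ is a high vowel immediately before /r/, so it lowers to [e]. /i/ is a high vowel immediately before /r/, so it lowers to [e]. /tovirnoireizaed/ → tovernoereizaed.
Rule 4 (final devoicing): /d/ is a voiced stop in word-final position, so it devoices to [t]. /tovernoereizaed/ → tovernoereizaet.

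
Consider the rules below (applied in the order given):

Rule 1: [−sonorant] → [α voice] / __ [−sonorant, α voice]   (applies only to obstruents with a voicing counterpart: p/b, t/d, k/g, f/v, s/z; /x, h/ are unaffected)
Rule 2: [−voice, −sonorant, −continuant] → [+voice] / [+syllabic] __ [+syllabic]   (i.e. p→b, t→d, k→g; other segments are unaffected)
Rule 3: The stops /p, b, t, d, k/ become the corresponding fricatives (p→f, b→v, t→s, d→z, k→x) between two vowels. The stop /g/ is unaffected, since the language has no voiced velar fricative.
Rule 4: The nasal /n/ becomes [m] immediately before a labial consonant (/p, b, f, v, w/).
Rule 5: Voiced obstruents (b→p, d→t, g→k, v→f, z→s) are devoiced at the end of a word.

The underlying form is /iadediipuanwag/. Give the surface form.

Rule 1 (regressive voicing assimilation): no segment meets the environment; /iadediipuanwag/ is unchanged.
Rule 2 (intervocalic voicing): /p/ is a voiceless stop between vowels /i/ and /u/, so it voices to [b]. /iadediipuanwag/ → iadediibuanwag.
Rule 3 (intervocalic spirantization): /d/ is a stop between vowels /a/ and /e/, so it spirantizes to the fricative [z]. /d/ is a stop between vowels /e/ and /i/, so it spirantizes to the fricative [z]. /b/ is a stop between vowels /i/ and /u/, so it spirantizes to the fricative [v]. /iadediibuanwag/ → iazeziivuanwag.
Rule 4 (nasal place assimilation): /n/ precedes the labial consonant /w/, so it assimilates in place to [m]. /iazeziivuanwag/ → iazeziivuamwag.
Rule 5 (final devoicing): /g/ is a voiced obstruent in word-final position, so it devoices to [k]. /iazeziivuamwag/ → iazeziivuamwak.

iazeziivuamwak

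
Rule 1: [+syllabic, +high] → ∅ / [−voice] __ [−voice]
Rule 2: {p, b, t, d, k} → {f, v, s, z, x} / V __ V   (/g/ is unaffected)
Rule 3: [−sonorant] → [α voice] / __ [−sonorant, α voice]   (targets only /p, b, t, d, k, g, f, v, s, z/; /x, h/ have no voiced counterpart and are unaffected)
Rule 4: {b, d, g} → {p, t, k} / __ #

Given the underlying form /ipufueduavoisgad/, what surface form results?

Rule 1 (high vowel syncope): /u/ is a high vowel flanked by voiceless consonants /p/ and /f/, so it deletes. /ipufueduavoisgad/ → ipfueduavoisgad.
Rule 2 (intervocalic spirantization): /d/ is a stop between vowels /e/ and /u/, so it spirantizes to the fricative [z]. /ipfueduavoisgad/ → ipfuezuavoisgad.
Rule 3 (regressive voicing assimilation): /s/ precedes the voiced obstruent /g/, so it voices to [z] by assimilation. /ipfuezuavoisgad/ → ipfuezuavoizgad.
Rule 4 (final devoicing): /d/ is a voiced stop in word-final position, so it devoices to [t]. /ipfuezuavoizgad/ → ipfuezuavoizgat.

ipfuezuavoizgat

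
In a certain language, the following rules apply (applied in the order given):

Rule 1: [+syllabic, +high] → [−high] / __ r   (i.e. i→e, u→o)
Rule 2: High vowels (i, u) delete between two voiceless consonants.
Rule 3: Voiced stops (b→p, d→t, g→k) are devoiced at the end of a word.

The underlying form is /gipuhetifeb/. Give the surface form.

giphetfep

Rule 1 (pre-rhotic lowering): no segment meets the environment; /gipuhetifeb/ is unchanged.
Rule 2 (high vowel syncope): /u/ is a high vowel flanked by voiceless consonants /p/ and /h/, so it deletes. /i/ is a high vowel flanked by voiceless consonants /t/ and /f/, so it deletes. /gipuhetifeb/ → giphetfeb.
Rule 3 (final devoicing): /b/ is a voiced stop in word-final position, so it devoices to [p]. /giphetfeb/ → giphetfep.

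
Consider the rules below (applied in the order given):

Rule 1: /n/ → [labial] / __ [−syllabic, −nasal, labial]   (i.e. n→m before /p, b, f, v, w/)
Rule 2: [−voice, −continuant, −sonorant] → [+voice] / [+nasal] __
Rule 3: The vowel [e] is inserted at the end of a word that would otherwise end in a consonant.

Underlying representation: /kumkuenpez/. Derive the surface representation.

kumguembeze

Rule 1 (nasal place assimilation): /n/ precedes the labial consonant /p/, so it assimilates in place to [m]. /kumkuenpez/ → kumkuempez.
Rule 2 (post-nasal voicing): /k/ is a voiceless stop immediately after the nasal /m/, so it voices to [g]. /p/ is a voiceless stop immediately after the nasal /m/, so it voices to [b]. /kumkuempez/ → kumguembez.
Rule 3 (final e-epenthesis): the form ends in the consonant /z/, so [e] is inserted word-finally. /kumguembez/ → kumguembeze.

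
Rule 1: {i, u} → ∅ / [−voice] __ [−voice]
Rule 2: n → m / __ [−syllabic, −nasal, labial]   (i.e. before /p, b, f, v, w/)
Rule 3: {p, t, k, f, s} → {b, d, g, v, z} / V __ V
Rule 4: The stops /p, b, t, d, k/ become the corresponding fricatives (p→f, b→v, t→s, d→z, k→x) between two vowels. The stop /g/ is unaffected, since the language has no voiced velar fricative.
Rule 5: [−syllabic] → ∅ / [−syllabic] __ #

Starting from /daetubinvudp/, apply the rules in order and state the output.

daezuvimvud

Rule 1 (high vowel syncope): no segment meets the environment; /daetubinvudp/ is unchanged.
Rule 2 (nasal place assimilation): /n/ precedes the labial consonant /v/, so it assimilates in place to [m]. /daetubinvudp/ → daetubimvudp.
Rule 3 (intervocalic voicing): /t/ is a voiceless obstruent between vowels /e/ and /u/, so it voices to [d]. /daetubimvudp/ → daedubimvudp.
Rule 4 (intervocalic spirantization): /d/ is a stop between vowels /e/ and /u/, so it spirantizes to the fricative [z]. /b/ is a stop between vowels /u/ and /i/, so it spirantizes to the fricative [v]. /daedubimvudp/ → daezuvimvudp.
Rule 5 (final cluster simplification): /p/ is the second consonant of a word-final cluster /dp/, so it deletes. /daezuvimvudp/ → daezuvimvud.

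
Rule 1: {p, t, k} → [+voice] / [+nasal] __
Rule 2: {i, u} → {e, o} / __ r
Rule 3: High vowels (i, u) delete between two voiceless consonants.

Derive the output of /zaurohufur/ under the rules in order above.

Rule 1 (post-nasal voicing): no segment meets the environment; /zaurohufur/ is unchanged.
Rule 2 (pre-rhotic lowering): /u/ is a high vowel immediately before /r/, so it lowers to [o]. /u/ is a high vowel immediately before /r/, so it lowers to [o]. /zaurohufur/ → zaorohufor.
Rule 3 (high vowel syncope): /u/ is a high vowel flanked by voiceless consonants /h/ and /f/, so it deletes. /zaorohufor/ → zaorohfor.

zaorohfor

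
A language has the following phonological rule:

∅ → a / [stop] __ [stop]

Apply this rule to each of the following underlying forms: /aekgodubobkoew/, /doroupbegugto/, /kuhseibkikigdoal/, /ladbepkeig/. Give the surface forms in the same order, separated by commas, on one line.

/aekgodubobkoew/: /k/ and /g/ form a stop–stop cluster, so [a] is inserted between them. /b/ and /k/ form a stop–stop cluster, so [a] is inserted between them. → [aekagodubobakoew].
/doroupbegugto/: /p/ and /b/ form a stop–stop cluster, so [a] is inserted between them. /g/ and /t/ form a stop–stop cluster, so [a] is inserted between them. → [doroupabegugato].
/kuhseibkikigdoal/: /b/ and /k/ form a stop–stop cluster, so [a] is inserted between them. /g/ and /d/ form a stop–stop cluster, so [a] is inserted between them. → [kuhseibakikigadoal].
/ladbepkeig/: /d/ and /b/ form a stop–stop cluster, so [a] is inserted between them. /p/ and /k/ form a stop–stop cluster, so [a] is inserted between them. → [ladabepakeig].

aekagodubobakoew, doroupabegugato, kuhseibakikigadoal, ladabepakeig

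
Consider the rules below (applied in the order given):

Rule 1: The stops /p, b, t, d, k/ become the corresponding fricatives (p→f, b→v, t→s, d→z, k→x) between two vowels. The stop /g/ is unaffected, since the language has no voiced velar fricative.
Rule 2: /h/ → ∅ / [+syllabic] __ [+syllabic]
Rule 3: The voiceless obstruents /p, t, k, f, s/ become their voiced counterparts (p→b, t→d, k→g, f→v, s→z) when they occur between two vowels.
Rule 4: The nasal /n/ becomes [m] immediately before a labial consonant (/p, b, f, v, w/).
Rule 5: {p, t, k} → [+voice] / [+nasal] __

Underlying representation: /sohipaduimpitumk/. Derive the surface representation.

soivazuimbizumg

Rule 1 (intervocalic spirantization): /p/ is a stop between vowels /i/ and /a/, so it spirantizes to the fricative [f]. /d/ is a stop between vowels /a/ and /u/, so it spirantizes to the fricative [z]. /t/ is a stop between vowels /i/ and /u/, so it spirantizes to the fricative [s]. /sohipaduimpitumk/ → sohifazuimpisumk.
Rule 2 (intervocalic h-deletion): /h/ occurs between vowels /o/ and /i/, so it deletes. /sohifazuimpisumk/ → soifazuimpisumk.
Rule 3 (intervocalic voicing): /f/ is a voiceless obstruent between vowels /i/ and /a/, so it voices to [v]. /s/ is a voiceless obstruent between vowels /i/ and /u/, so it voices to [z]. /soifazuimpisumk/ → soivazuimpizumk.
Rule 4 (nasal place assimilation): no segment meets the environment; /soivazuimpizumk/ is unchanged.
Rule 5 (post-nasal voicing): /p/ is a voiceless stop immediately after the nasal /m/, so it voices to [b]. /k/ is a voiceless stop immediately after the nasal /m/, so it voices to [g]. /soivazuimpizumk/ → soivazuimbizumg.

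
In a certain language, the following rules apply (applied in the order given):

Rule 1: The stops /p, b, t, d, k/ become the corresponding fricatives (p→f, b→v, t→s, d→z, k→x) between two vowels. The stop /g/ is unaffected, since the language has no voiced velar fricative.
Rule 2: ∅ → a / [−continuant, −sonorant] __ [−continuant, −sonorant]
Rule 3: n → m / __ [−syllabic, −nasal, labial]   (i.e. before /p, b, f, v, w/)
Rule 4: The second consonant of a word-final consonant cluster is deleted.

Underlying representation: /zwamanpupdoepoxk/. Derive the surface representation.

Rule 1 (intervocalic spirantization): /p/ is a stop between vowels /e/ and /o/, so it spirantizes to the fricative [f]. /zwamanpupdoepoxk/ → zwamanpupdoefoxk.
Rule 2 (stop-cluster a-epenthesis): /p/ and /d/ form a stop–stop cluster, so [a] is inserted between them. /zwamanpupdoefoxk/ → zwamanpupadoefoxk.
Rule 3 (nasal place assimilation): /n/ precedes the labial consonant /p/, so it assimilates in place to [m]. /zwamanpupadoefoxk/ → zwamampupadoefoxk.
Rule 4 (final cluster simplification): /k/ is the second consonant of a word-final cluster /xk/, so it deletes. /zwamampupadoefoxk/ → zwamampupadoefox.

zwamampupadoefox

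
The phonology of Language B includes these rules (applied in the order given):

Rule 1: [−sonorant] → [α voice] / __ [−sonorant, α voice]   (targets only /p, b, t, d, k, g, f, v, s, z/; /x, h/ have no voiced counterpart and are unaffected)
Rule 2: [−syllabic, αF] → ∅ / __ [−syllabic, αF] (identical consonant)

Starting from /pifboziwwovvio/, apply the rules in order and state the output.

pivboziwovio

Rule 1 (regressive voicing assimilation): /f/ precedes the voiced obstruent /b/, so it voices to [v] by assimilation. /pifboziwwovvio/ → pivboziwwovvio.
Rule 2 (degemination): /ww/ is a geminate; the first /w/ deletes. /vv/ is a geminate; the first /v/ deletes. /pivboziwwovvio/ → pivboziwovio.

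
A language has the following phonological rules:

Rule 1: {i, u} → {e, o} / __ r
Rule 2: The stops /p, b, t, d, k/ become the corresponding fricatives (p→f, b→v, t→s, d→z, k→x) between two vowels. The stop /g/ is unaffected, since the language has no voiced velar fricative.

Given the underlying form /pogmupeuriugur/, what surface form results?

Rule 1 (pre-rhotic lowering): /u/ is a high vowel immediately before /r/, so it lowers to [o]. /u/ is a high vowel immediately before /r/, so it lowers to [o]. /pogmupeuriugur/ → pogmupeoriugor.
Rule 2 (intervocalic spirantization): /p/ is a stop between vowels /u/ and /e/, so it spirantizes to the fricative [f]. /pogmupeoriugor/ → pogmufeoriugor.

pogmufeoriugor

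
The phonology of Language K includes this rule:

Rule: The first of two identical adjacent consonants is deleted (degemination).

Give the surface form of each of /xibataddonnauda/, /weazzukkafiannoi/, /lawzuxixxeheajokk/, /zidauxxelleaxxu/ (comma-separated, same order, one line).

/xibataddonnauda/: /dd/ is a geminate; the first /d/ deletes. /nn/ is a geminate; the first /n/ deletes. → [xibatadonauda].
/weazzukkafiannoi/: /zz/ is a geminate; the first /z/ deletes. /kk/ is a geminate; the first /k/ deletes. /nn/ is a geminate; the first /n/ deletes. → [weazukafianoi].
/lawzuxixxeheajokk/: /xx/ is a geminate; the first /x/ deletes. /kk/ is a geminate; the first /k/ deletes. → [lawzuxixeheajok].
/zidauxxelleaxxu/: /xx/ is a geminate; the first /x/ deletes. /ll/ is a geminate; the first /l/ deletes. /xx/ is a geminate; the first /x/ deletes. → [zidauxeleaxu].

xibatadonauda, weazukafianoi, lawzuxixeheajok, zidauxeleaxu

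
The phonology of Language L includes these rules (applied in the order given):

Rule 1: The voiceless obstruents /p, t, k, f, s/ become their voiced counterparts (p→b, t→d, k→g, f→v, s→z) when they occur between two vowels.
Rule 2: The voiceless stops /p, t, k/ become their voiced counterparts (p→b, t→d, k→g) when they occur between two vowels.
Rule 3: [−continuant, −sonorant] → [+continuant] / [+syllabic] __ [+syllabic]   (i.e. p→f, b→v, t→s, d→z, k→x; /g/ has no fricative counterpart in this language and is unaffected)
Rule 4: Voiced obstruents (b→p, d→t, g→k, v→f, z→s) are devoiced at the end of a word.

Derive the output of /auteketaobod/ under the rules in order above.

auzegezaovot

Rule 1 (intervocalic voicing): /t/ is a voiceless obstruent between vowels /u/ and /e/, so it voices to [d]. /k/ is a voiceless obstruent between vowels /e/ and /e/, so it voices to [g]. /t/ is a voiceless obstruent between vowels /e/ and /a/, so it voices to [d]. /auteketaobod/ → audegedaobod.
Rule 2 (intervocalic voicing): no segment meets the environment; /audegedaobod/ is unchanged.
Rule 3 (intervocalic spirantization): /d/ is a stop between vowels /u/ and /e/, so it spirantizes to the fricative [z]. /d/ is a stop between vowels /e/ and /a/, so it spirantizes to the fricative [z]. /b/ is a stop between vowels /o/ and /o/, so it spirantizes to the fricative [v]. /audegedaobod/ → auzegezaovod.
Rule 4 (final devoicing): /d/ is a voiced obstruent in word-final position, so it devoices to [t]. /auzegezaovod/ → auzegezaovot.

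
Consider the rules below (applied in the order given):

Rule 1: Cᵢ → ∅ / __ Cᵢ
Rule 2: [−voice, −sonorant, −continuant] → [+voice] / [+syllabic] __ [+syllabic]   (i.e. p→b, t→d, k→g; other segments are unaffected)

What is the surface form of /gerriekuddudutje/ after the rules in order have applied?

Rule 1 (degemination): /rr/ is a geminate; the first /r/ deletes. /dd/ is a geminate; the first /d/ deletes. /gerriekuddudutje/ → geriekududutje.
Rule 2 (intervocalic voicing): /k/ is a voiceless stop between vowels /e/ and /u/, so it voices to [g]. /geriekududutje/ → geriegududutje.

geriegududutje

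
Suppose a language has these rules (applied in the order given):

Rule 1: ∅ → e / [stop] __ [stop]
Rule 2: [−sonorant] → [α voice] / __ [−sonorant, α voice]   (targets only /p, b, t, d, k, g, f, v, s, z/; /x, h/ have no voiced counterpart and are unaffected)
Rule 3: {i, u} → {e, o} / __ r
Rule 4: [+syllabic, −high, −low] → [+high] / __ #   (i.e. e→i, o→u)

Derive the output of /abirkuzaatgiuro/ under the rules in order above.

Rule 1 (stop-cluster e-epenthesis): /t/ and /g/ form a stop–stop cluster, so [e] is inserted between them. /abirkuzaatgiuro/ → abirkuzaategiuro.
Rule 2 (regressive voicing assimilation): no segment meets the environment; /abirkuzaategiuro/ is unchanged.
Rule 3 (pre-rhotic lowering): /i/ is a high vowel immediately before /r/, so it lowers to [e]. /u/ is a high vowel immediately before /r/, so it lowers to [o]. /abirkuzaategiuro/ → aberkuzaategioro.
Rule 4 (final vowel raising): /o/ is a mid vowel in word-final position, so it raises to [u]. /aberkuzaategioro/ → aberkuzaategioru.

aberkuzaategioru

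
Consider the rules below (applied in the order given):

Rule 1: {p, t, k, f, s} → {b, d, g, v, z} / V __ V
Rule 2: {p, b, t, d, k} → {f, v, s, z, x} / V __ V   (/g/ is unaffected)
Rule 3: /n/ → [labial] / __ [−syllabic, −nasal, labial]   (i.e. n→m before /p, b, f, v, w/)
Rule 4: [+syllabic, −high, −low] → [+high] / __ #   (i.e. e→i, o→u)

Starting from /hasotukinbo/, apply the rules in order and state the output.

hazozugimbu

Rule 1 (intervocalic voicing): /s/ is a voiceless obstruent between vowels /a/ and /o/, so it voices to [z]. /t/ is a voiceless obstruent between vowels /o/ and /u/, so it voices to [d]. /k/ is a voiceless obstruent between vowels /u/ and /i/, so it voices to [g]. /hasotukinbo/ → hazoduginbo.
Rule 2 (intervocalic spirantization): /d/ is a stop between vowels /o/ and /u/, so it spirantizes to the fricative [z]. /hazoduginbo/ → hazozuginbo.
Rule 3 (nasal place assimilation): /n/ precedes the labial consonant /b/, so it assimilates in place to [m]. /hazozuginbo/ → hazozugimbo.
Rule 4 (final vowel raising): /o/ is a mid vowel in word-final position, so it raises to [u]. /hazozugimbo/ → hazozugimbu.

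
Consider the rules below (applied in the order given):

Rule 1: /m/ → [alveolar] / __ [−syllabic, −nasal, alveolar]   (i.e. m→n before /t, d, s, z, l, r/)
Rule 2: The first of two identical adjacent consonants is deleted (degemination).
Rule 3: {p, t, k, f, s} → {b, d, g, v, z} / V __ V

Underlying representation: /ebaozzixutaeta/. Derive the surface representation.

ebaozixudaeda

Rule 1 (nasal place assimilation): no segment meets the environment; /ebaozzixutaeta/ is unchanged.
Rule 2 (degemination): /zz/ is a geminate; the first /z/ deletes. /ebaozzixutaeta/ → ebaozixutaeta.
Rule 3 (intervocalic voicing): /t/ is a voiceless obstruent between vowels /u/ and /a/, so it voices to [d]. /t/ is a voiceless obstruent between vowels /e/ and /a/, so it voices to [d]. /ebaozixutaeta/ → ebaozixudaeda.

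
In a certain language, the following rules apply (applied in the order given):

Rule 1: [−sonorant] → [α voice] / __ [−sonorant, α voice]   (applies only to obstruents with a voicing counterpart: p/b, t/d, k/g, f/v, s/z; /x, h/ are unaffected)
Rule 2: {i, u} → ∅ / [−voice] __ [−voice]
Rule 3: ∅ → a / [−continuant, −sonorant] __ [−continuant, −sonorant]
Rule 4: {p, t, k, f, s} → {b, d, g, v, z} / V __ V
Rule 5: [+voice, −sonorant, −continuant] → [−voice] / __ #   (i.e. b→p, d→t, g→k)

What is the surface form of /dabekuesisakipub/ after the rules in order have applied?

Rule 1 (regressive voicing assimilation): no segment meets the environment; /dabekuesisakipub/ is unchanged.
Rule 2 (high vowel syncope): /i/ is a high vowel flanked by voiceless consonants /s/ and /s/, so it deletes. /i/ is a high vowel flanked by voiceless consonants /k/ and /p/, so it deletes. /dabekuesisakipub/ → dabekuessakpub.
Rule 3 (stop-cluster a-epenthesis): /k/ and /p/ form a stop–stop cluster, so [a] is inserted between them. /dabekuessakpub/ → dabekuessakapub.
Rule 4 (intervocalic voicing): /k/ is a voiceless obstruent between vowels /e/ and /u/, so it voices to [g]. /k/ is a voiceless obstruent between vowels /a/ and /a/, so it voices to [g]. /p/ is a voiceless obstruent between vowels /a/ and /u/, so it voices to [b]. /dabekuessakapub/ → dabeguessagabub.
Rule 5 (final devoicing): /b/ is a voiced stop in word-final position, so it devoices to [p]. /dabeguessagabub/ → dabeguessagabup.

dabeguessagabup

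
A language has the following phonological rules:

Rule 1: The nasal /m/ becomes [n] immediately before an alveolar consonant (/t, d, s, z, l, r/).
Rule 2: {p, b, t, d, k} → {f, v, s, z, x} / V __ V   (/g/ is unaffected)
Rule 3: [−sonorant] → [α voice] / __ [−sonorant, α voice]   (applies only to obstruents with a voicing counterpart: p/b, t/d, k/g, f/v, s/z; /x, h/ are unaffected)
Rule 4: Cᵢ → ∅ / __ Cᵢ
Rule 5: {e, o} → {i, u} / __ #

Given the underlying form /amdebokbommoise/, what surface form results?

andevogbomoisi

Rule 1 (nasal place assimilation): /m/ precedes the alveolar consonant /d/, so it assimilates in place to [n]. /amdebokbommoise/ → andebokbommoise.
Rule 2 (intervocalic spirantization): /b/ is a stop between vowels /e/ and /o/, so it spirantizes to the fricative [v]. /andebokbommoise/ → andevokbommoise.
Rule 3 (regressive voicing assimilation): /k/ precedes the voiced obstruent /b/, so it voices to [g] by assimilation. /andevokbommoise/ → andevogbommoise.
Rule 4 (degemination): /mm/ is a geminate; the first /m/ deletes. /andevogbommoise/ → andevogbomoise.
Rule 5 (final vowel raising): /e/ is a mid vowel in word-final position, so it raises to [i]. /andevogbomoise/ → andevogbomoisi.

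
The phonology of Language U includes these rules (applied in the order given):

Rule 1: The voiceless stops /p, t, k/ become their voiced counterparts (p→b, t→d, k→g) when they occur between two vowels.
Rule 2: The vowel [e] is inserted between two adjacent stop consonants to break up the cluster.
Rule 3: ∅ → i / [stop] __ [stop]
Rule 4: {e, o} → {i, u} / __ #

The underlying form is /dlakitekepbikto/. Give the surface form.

dlagidegepebiketu

Rule 1 (intervocalic voicing): /k/ is a voiceless stop between vowels /a/ and /i/, so it voices to [g]. /t/ is a voiceless stop between vowels /i/ and /e/, so it voices to [d]. /k/ is a voiceless stop between vowels /e/ and /e/, so it voices to [g]. /dlakitekepbikto/ → dlagidegepbikto.
Rule 2 (stop-cluster e-epenthesis): /p/ and /b/ form a stop–stop cluster, so [e] is inserted between them. /k/ and /t/ form a stop–stop cluster, so [e] is inserted between them. /dlagidegepbikto/ → dlagidegepebiketo.
Rule 3 (stop-cluster i-epenthesis): no segment meets the environment; /dlagidegepebiketo/ is unchanged.
Rule 4 (final vowel raising): /o/ is a mid vowel in word-final position, so it raises to [u]. /dlagidegepebiketo/ → dlagidegepebiketu.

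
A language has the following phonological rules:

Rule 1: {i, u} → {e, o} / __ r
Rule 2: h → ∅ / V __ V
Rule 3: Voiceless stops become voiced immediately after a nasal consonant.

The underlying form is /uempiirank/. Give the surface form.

Rule 1 (pre-rhotic lowering): /i/ is a high vowel immediately before /r/, so it lowers to [e]. /uempiirank/ → uempierank.
Rule 2 (intervocalic h-deletion): no segment meets the environment; /uempierank/ is unchanged.
Rule 3 (post-nasal voicing): /p/ is a voiceless stop immediately after the nasal /m/, so it voices to [b]. /k/ is a voiceless stop immediately after the nasal /n/, so it voices to [g]. /uempierank/ → uembierang.

uembierang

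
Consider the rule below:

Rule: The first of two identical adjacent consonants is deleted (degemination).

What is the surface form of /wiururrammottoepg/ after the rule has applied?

/rr/ is a geminate; the first /r/ deletes.
/mm/ is a geminate; the first /m/ deletes.
/tt/ is a geminate; the first /t/ deletes.
The other instances of /w/, /r/, /m/, /t/, /p/, /g/ do not occur in the required environment and remain unchanged.
Surface form: [wiururamotoepg].

wiururamotoepg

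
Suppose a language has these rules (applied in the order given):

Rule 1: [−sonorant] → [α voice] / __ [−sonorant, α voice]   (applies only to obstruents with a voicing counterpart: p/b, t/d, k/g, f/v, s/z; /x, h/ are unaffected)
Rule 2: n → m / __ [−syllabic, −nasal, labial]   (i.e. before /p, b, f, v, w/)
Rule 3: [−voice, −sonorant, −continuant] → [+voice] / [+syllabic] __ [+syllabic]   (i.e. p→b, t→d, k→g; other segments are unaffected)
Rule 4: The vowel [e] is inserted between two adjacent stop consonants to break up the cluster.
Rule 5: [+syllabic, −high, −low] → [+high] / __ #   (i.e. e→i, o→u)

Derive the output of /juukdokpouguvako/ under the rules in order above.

Rule 1 (regressive voicing assimilation): /k/ precedes the voiced obstruent /d/, so it voices to [g] by assimilation. /juukdokpouguvako/ → juugdokpouguvako.
Rule 2 (nasal place assimilation): no segment meets the environment; /juugdokpouguvako/ is unchanged.
Rule 3 (intervocalic voicing): /k/ is a voiceless stop between vowels /a/ and /o/, so it voices to [g]. /juugdokpouguvako/ → juugdokpouguvago.
Rule 4 (stop-cluster e-epenthesis): /g/ and /d/ form a stop–stop cluster, so [e] is inserted between them. /k/ and /p/ form a stop–stop cluster, so [e] is inserted between them. /juugdokpouguvago/ → juugedokepouguvago.
Rule 5 (final vowel raising): /o/ is a mid vowel in word-final position, so it raises to [u]. /juugedokepouguvago/ → juugedokepouguvagu.

juugedokepouguvagu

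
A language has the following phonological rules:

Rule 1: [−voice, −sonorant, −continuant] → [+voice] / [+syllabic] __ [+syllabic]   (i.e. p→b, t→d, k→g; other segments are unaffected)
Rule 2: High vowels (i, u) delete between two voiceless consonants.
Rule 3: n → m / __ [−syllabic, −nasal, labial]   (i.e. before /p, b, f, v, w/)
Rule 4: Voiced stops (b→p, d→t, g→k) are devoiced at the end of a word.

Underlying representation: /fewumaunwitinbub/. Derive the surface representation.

Rule 1 (intervocalic voicing): /t/ is a voiceless stop between vowels /i/ and /i/, so it voices to [d]. /fewumaunwitinbub/ → fewumaunwidinbub.
Rule 2 (high vowel syncope): no segment meets the environment; /fewumaunwidinbub/ is unchanged.
Rule 3 (nasal place assimilation): /n/ precedes the labial consonant /w/, so it assimilates in place to [m]. /n/ precedes the labial consonant /b/, so it assimilates in place to [m]. /fewumaunwidinbub/ → fewumaumwidimbub.
Rule 4 (final devoicing): /b/ is a voiced stop in word-final position, so it devoices to [p]. /fewumaumwidimbub/ → fewumaumwidimbup.

fewumaumwidimbup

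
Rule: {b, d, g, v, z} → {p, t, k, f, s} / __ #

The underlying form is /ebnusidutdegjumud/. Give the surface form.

ebnusidutdegjumut

/d/ is a voiced obstruent in word-final position, so it devoices to [t].
Surface form: [ebnusidutdegjumut].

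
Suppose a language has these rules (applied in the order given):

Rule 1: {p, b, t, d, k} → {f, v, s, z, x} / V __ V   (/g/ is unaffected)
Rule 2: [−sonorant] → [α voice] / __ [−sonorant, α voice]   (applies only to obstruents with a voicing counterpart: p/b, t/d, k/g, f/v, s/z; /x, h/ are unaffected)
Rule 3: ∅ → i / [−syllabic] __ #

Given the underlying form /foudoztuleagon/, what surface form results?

Rule 1 (intervocalic spirantization): /d/ is a stop between vowels /u/ and /o/, so it spirantizes to the fricative [z]. /foudoztuleagon/ → fouzoztuleagon.
Rule 2 (regressive voicing assimilation): /z/ precedes the voiceless obstruent /t/, so it devoices to [s] by assimilation. /fouzoztuleagon/ → fouzostuleagon.
Rule 3 (final i-epenthesis): the form ends in the consonant /n/, so [i] is inserted word-finally. /fouzostuleagon/ → fouzostuleagoni.

fouzostuleagoni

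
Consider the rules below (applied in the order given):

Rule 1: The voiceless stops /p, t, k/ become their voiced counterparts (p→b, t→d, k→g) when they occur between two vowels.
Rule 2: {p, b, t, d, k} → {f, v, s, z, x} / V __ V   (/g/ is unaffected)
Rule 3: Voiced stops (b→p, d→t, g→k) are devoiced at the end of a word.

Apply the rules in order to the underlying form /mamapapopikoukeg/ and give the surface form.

mamavavovigougek

Rule 1 (intervocalic voicing): /p/ is a voiceless stop between vowels /a/ and /a/, so it voices to [b]. /p/ is a voiceless stop between vowels /a/ and /o/, so it voices to [b]. /p/ is a voiceless stop between vowels /o/ and /i/, so it voices to [b]. /k/ is a voiceless stop between vowels /i/ and /o/, so it voices to [g]. /k/ is a voiceless stop between vowels /u/ and /e/, so it voices to [g]. /mamapapopikoukeg/ → mamababobigougeg.
Rule 2 (intervocalic spirantization): /b/ is a stop between vowels /a/ and /a/, so it spirantizes to the fricative [v]. /b/ is a stop between vowels /a/ and /o/, so it spirantizes to the fricative [v]. /b/ is a stop between vowels /o/ and /i/, so it spirantizes to the fricative [v]. /mamababobigougeg/ → mamavavovigougeg.
Rule 3 (final devoicing): /g/ is a voiced stop in word-final position, so it devoices to [k]. /mamavavovigougeg/ → mamavavovigougek.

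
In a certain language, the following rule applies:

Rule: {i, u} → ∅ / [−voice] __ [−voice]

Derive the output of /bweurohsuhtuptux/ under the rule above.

bweurohshtptx

/u/ is a high vowel flanked by voiceless consonants /s/ and /h/, so it deletes.
/u/ is a high vowel flanked by voiceless consonants /t/ and /p/, so it deletes.
/u/ is a high vowel flanked by voiceless consonants /t/ and /x/, so it deletes.
Surface form: [bweurohshtptx].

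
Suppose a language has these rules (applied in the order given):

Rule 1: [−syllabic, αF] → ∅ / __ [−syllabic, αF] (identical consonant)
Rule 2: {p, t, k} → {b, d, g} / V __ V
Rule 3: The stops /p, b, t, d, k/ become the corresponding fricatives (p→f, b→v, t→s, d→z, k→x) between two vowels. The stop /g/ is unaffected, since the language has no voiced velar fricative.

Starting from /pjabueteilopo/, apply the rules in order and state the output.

Rule 1 (degemination): no segment meets the environment; /pjabueteilopo/ is unchanged.
Rule 2 (intervocalic voicing): /t/ is a voiceless stop between vowels /e/ and /e/, so it voices to [d]. /p/ is a voiceless stop between vowels /o/ and /o/, so it voices to [b]. /pjabueteilopo/ → pjabuedeilobo.
Rule 3 (intervocalic spirantization): /b/ is a stop between vowels /a/ and /u/, so it spirantizes to the fricative [v]. /d/ is a stop between vowels /e/ and /e/, so it spirantizes to the fricative [z]. /b/ is a stop between vowels /o/ and /o/, so it spirantizes to the fricative [v]. /pjabuedeilobo/ → pjavuezeilovo.

pjavuezeilovo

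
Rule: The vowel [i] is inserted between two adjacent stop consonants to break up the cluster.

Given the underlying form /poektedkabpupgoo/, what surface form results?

poekitedikabipupigoo

/k/ and /t/ form a stop–stop cluster, so [i] is inserted between them.
/d/ and /k/ form a stop–stop cluster, so [i] is inserted between them.
/b/ and /p/ form a stop–stop cluster, so [i] is inserted between them.
/p/ and /g/ form a stop–stop cluster, so [i] is inserted between them.
Surface form: [poekitedikabipupigoo].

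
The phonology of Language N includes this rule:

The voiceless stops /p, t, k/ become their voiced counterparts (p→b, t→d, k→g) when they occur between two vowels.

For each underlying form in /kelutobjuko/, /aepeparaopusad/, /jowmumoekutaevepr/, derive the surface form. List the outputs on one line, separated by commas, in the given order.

/kelutobjuko/: /t/ is a voiceless stop between vowels /u/ and /o/, so it voices to [d]. /k/ is a voiceless stop between vowels /u/ and /o/, so it voices to [g]. → [keludobjugo].
/aepeparaopusad/: /p/ is a voiceless stop between vowels /e/ and /e/, so it voices to [b]. /p/ is a voiceless stop between vowels /e/ and /a/, so it voices to [b]. /p/ is a voiceless stop between vowels /o/ and /u/, so it voices to [b]. → [aebebaraobusad].
/jowmumoekutaevepr/: /k/ is a voiceless stop between vowels /e/ and /u/, so it voices to [g]. /t/ is a voiceless stop between vowels /u/ and /a/, so it voices to [d]. → [jowmumoegudaevepr].

keludobjugo, aebebaraobusad, jowmumoegudaevepr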